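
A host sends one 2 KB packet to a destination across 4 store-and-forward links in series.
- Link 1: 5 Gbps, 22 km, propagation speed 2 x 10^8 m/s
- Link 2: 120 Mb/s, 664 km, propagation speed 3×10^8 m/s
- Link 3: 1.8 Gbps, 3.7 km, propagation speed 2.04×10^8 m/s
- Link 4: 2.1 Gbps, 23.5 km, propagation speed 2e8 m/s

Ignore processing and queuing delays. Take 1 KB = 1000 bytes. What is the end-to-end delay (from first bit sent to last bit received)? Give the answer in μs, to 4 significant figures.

2612 μs

L = 16000 bits.
Transmission delays (L/R per hop): 3.2, 133.333, 8.88889, 7.61905 μs; sum = 153.041 μs.
Propagation delays (d/s per hop): 110, 2213.33, 18.1373, 117.5 μs; sum = 2458.97 μs.
End-to-end = 2612 μs.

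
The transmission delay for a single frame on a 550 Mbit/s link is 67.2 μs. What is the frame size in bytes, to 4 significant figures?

L = R × t_tx = 550000000 b/s × 6.72e-05 s = 36960 bits.
In bytes: 36960 / 8 = 4620 bytes.

4620 bytes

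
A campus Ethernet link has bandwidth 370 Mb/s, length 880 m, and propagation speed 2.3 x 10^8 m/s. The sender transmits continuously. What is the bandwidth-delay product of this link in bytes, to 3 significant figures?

Propagation delay = 880 / 2.3e+08 = 3.82609e-06 s.
BDP = R × t_prop = 370000000 × 3.82609e-06 = 1415.65 bits.
In bytes: 1415.65/8 = 177 bytes.

177 bytes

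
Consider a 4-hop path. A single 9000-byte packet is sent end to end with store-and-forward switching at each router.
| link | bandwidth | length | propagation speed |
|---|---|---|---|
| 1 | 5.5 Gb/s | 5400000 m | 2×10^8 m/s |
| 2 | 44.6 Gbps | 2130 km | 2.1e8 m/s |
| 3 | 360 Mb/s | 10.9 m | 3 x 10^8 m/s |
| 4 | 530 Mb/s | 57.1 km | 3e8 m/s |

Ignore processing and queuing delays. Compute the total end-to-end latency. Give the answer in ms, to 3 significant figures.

L = 9000 × 8 = 72000 bits.
Transmission delays (L/R per hop): 0.0130909, 0.00161435, 0.2, 0.135849 ms; sum = 0.350554 ms.
Propagation delays (d/s per hop): 27, 10.1429, 3.63333e-05, 0.190333 ms; sum = 37.3332 ms.
End-to-end = 37.7 ms.

37.7 ms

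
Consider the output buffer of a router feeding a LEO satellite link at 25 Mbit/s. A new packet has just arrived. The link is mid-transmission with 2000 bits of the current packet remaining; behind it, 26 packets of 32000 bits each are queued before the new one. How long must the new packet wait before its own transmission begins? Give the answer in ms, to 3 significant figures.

33.4 ms

Each queued packet: L/R = 32000/25000000 = 1.28 ms.
26 queued → 33.28 ms.
Plus remaining 2000 bits of current packet: 0.08 ms.
Queuing delay = 33.4 ms.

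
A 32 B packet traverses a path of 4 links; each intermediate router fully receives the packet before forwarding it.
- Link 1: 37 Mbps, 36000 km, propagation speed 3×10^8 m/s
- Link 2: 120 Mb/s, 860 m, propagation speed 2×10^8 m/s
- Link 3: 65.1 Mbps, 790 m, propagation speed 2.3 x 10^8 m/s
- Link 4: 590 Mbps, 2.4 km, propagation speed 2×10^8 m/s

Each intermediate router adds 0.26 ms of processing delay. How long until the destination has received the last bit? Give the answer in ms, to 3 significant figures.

121 ms

L = 32 × 8 = 256 bits.
Transmission delays (L/R per hop): 0.00691892, 0.00213333, 0.00393241, 0.000433898 ms; sum = 0.0134186 ms.
Propagation delays (d/s per hop): 120, 0.0043, 0.00343478, 0.012 ms; sum = 120.02 ms.
Processing at 3 router(s): 3 × 0.26 ms = 0.78 ms.
End-to-end = 121 ms.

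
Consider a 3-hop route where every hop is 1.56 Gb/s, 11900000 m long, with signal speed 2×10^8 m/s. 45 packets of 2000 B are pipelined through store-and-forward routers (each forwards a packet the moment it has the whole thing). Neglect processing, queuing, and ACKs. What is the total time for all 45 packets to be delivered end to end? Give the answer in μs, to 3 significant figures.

179000 μs

Per-hop transmission t_tx = L/R = 16000/1560000000 = 10.2564 μs.
Per-hop propagation t_prop = 11900000/200000000 = 59500 μs.
Pipeline fill: first packet needs 3·t_tx to clear all hops; remaining 44 packets each add one t_tx.
Total = (3+45-1)·t_tx + 3·t_prop = 47·10.2564 + 3·59500 = 179000 μs.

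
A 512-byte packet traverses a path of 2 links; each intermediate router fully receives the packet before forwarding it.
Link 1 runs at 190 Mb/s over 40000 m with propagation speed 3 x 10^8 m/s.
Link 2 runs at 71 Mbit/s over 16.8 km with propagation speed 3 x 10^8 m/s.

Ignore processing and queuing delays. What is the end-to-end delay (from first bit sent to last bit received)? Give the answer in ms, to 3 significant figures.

0.269 ms

L = 512 × 8 = 4096 bits.
Transmission delays (L/R per hop): 0.0215579, 0.0576901 ms; sum = 0.079248 ms.
Propagation delays (d/s per hop): 0.133333, 0.056 ms; sum = 0.189333 ms.
End-to-end = 0.269 ms.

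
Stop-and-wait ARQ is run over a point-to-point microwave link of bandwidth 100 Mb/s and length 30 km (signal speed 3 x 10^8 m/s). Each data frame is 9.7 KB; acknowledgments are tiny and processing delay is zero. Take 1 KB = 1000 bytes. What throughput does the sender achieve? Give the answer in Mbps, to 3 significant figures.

79.5 Mbps

t_tx = L/R = 77600/100000000 = 0.000776 s.
t_prop = 30000/300000000 = 0.0001 s; RTT = 0.0002 s.
Cycle = t_tx + RTT = 0.000976 s.
Throughput = L / cycle = 77600 / 0.000976 = 79.5 Mbps.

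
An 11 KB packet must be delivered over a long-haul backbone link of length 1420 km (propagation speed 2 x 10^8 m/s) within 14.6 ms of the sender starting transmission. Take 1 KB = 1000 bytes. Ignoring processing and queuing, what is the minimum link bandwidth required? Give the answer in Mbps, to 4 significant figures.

L = 88000 bits.
Propagation delay = 1420000 / 200000000 = 7.1 ms.
Transmission budget = 14.6 − 7.1 = 7.5 ms.
R ≥ L / t_tx = 88000 bits / 0.0075 s = 11.73 Mbps.

11.73 Mbps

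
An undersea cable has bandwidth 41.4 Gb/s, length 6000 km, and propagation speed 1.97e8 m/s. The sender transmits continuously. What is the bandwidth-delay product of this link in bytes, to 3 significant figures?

Propagation delay = 6000000 / 197000000 = 0.0304569 s.
BDP = R × t_prop = 41400000000 × 0.0304569 = 1260910000 bits.
In bytes: 1260910000/8 = 158000000 bytes.

158000000 bytes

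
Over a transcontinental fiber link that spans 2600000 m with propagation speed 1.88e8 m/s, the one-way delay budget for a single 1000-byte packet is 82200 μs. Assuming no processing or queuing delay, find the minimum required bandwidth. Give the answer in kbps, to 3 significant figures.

117 kbps

L = 8000 bits.
Propagation delay = 2600000 / 188000000 = 13829.8 μs.
Transmission budget = 82200 − 13829.8 = 68370.2 μs.
R ≥ L / t_tx = 8000 bits / 0.0683702 s = 117 kbps.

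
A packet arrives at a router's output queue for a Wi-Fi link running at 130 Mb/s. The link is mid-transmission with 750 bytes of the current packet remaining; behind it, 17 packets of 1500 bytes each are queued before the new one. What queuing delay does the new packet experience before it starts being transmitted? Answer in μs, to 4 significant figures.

1615 μs

Each queued packet: L/R = 12000/130000000 = 92.3077 μs.
17 queued → 1569.23 μs.
Plus remaining 6000 bits of current packet: 46.1538 μs.
Queuing delay = 1615 μs.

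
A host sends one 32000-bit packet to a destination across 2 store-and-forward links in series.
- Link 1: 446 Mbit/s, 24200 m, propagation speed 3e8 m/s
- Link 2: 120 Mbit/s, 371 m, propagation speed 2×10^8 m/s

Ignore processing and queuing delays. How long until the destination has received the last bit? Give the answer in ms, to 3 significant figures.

0.421 ms

Transmission delays (L/R per hop): 0.0717489, 0.266667 ms; sum = 0.338416 ms.
Propagation delays (d/s per hop): 0.0806667, 0.001855 ms; sum = 0.0825217 ms.
End-to-end = 0.421 ms.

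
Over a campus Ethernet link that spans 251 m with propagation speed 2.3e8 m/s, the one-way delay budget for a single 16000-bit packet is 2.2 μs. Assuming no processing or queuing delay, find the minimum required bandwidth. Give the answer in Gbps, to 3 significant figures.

14.4 Gbps

Propagation delay = 251 / 2.3e+08 = 1.0913 μs.
Transmission budget = 2.2 − 1.0913 = 1.1087 μs.
R ≥ L / t_tx = 16000 bits / 1.1087e-06 s = 14.4 Gbps.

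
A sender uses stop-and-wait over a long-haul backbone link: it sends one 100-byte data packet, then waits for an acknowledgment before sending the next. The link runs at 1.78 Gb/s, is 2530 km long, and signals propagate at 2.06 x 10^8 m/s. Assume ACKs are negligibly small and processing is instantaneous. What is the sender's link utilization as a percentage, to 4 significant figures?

0.001830 %

t_tx = L/R = 800/1780000000 = 4.49438e-07 s.
t_prop = 2530000/206000000 = 0.0122816 s; RTT = 0.0245631 s.
Cycle = t_tx + RTT = 0.0245636 s.
Utilization = t_tx / cycle = 4.49438e-07/0.0245636 = 0.001830 %.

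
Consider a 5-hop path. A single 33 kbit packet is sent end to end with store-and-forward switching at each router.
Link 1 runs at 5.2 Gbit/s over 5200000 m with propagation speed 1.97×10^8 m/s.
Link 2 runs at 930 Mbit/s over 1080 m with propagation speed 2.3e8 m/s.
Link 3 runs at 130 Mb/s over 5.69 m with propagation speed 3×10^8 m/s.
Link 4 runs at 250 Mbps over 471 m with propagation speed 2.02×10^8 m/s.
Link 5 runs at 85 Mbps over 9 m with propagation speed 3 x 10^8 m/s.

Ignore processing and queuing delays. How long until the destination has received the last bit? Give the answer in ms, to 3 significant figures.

27.2 ms

L = 33000 bits.
Transmission delays (L/R per hop): 0.00634615, 0.0354839, 0.253846, 0.132, 0.388235 ms; sum = 0.815911 ms.
Propagation delays (d/s per hop): 26.3959, 0.00469565, 1.89667e-05, 0.00233168, 3e-05 ms; sum = 26.403 ms.
End-to-end = 27.2 ms.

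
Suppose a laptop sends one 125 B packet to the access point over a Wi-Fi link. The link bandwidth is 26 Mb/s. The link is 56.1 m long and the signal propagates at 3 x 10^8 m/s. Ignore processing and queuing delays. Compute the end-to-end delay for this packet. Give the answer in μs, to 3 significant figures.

L = 125 × 8 = 1000 bits.
Transmission delay = L/R = 1000 / 26000000 = 38.4615 μs.
Propagation delay = d/s = 56.1 m / 300000000 m/s = 0.187 μs.
Total = 38.6 μs.

38.6 μs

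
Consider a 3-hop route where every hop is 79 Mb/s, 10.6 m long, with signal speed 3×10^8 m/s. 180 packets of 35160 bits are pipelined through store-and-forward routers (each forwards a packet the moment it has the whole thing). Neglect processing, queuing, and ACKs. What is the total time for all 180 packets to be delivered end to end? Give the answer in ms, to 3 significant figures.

Per-hop transmission t_tx = L/R = 35160/79000000 = 0.445063 ms.
Per-hop propagation t_prop = 10.6/300000000 = 3.53333e-05 ms.
Pipeline fill: first packet needs 3·t_tx to clear all hops; remaining 179 packets each add one t_tx.
Total = (3+180-1)·t_tx + 3·t_prop = 182·0.445063 + 3·3.53333e-05 = 81.0 ms.

81.0 ms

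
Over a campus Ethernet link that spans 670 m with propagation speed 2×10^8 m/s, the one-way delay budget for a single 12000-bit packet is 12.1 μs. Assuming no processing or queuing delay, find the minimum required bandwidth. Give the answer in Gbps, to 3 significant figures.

Propagation delay = 670 / 200000000 = 3.35 μs.
Transmission budget = 12.1 − 3.35 = 8.75 μs.
R ≥ L / t_tx = 12000 bits / 8.75e-06 s = 1.37 Gbps.

1.37 Gbps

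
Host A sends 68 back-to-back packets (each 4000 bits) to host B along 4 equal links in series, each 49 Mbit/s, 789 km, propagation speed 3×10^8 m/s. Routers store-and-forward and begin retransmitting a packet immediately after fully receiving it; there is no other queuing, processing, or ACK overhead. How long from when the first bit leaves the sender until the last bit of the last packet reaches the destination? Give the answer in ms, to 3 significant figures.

16.3 ms

Per-hop transmission t_tx = L/R = 4000/49000000 = 0.0816327 ms.
Per-hop propagation t_prop = 789000/300000000 = 2.63 ms.
Pipeline fill: first packet needs 4·t_tx to clear all hops; remaining 67 packets each add one t_tx.
Total = (4+68-1)·t_tx + 4·t_prop = 71·0.0816327 + 4·2.63 = 16.3 ms.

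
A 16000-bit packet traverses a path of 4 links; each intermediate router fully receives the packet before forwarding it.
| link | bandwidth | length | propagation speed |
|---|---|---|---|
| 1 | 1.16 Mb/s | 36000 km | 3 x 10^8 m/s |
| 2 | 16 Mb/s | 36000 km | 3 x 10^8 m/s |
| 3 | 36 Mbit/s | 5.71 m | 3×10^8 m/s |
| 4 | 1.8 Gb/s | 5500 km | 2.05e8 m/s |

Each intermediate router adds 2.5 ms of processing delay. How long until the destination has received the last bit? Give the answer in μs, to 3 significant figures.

290000 μs

Transmission delays (L/R per hop): 13793.1, 1000, 444.444, 8.88889 μs; sum = 15246.4 μs.
Propagation delays (d/s per hop): 120000, 120000, 0.0190333, 26829.3 μs; sum = 266829 μs.
Processing at 3 router(s): 3 × 2.5 ms = 7500 μs.
End-to-end = 290000 μs.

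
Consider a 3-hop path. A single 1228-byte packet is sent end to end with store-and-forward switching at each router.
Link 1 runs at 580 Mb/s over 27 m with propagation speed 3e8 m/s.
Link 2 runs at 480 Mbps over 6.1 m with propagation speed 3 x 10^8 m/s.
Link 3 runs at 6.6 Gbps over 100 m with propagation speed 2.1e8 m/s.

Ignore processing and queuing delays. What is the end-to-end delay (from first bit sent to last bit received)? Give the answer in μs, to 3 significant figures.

39.5 μs

L = 1228 × 8 = 9824 bits.
Transmission delays (L/R per hop): 16.9379, 20.4667, 1.48848 μs; sum = 38.8931 μs.
Propagation delays (d/s per hop): 0.09, 0.0203333, 0.47619 μs; sum = 0.586524 μs.
End-to-end = 39.5 μs.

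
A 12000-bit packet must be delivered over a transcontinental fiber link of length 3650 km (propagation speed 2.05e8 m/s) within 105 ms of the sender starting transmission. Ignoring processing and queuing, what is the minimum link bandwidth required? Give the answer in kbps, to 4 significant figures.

Propagation delay = 3650000 / 2.05e+08 = 17.8049 ms.
Transmission budget = 105 − 17.8049 = 87.1951 ms.
R ≥ L / t_tx = 12000 bits / 0.0871951 s = 137.6 kbps.

137.6 kbps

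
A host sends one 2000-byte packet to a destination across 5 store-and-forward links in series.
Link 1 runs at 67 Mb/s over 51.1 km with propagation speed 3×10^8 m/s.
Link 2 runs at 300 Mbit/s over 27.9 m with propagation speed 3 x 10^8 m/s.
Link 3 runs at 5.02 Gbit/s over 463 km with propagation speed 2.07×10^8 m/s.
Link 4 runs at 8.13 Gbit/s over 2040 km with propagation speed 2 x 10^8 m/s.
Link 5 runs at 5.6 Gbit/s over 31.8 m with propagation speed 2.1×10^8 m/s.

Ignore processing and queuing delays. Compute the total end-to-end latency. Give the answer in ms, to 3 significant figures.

L = 2000 × 8 = 16000 bits.
Transmission delays (L/R per hop): 0.238806, 0.0533333, 0.00318725, 0.00196802, 0.00285714 ms; sum = 0.300152 ms.
Propagation delays (d/s per hop): 0.170333, 9.3e-05, 2.23671, 10.2, 0.000151429 ms; sum = 12.6073 ms.
End-to-end = 12.9 ms.

12.9 ms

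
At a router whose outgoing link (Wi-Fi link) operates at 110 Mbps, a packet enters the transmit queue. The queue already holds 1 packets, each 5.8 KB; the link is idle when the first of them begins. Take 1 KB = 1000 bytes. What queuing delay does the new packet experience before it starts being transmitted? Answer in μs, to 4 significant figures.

421.8 μs

Each queued packet: L/R = 46400/110000000 = 421.818 μs.
1 queued → 421.818 μs.
Queuing delay = 421.8 μs.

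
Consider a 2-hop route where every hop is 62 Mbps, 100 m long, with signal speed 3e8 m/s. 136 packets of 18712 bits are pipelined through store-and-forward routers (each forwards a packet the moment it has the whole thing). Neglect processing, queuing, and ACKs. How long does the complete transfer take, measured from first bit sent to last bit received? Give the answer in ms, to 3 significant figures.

Per-hop transmission t_tx = L/R = 18712/62000000 = 0.301806 ms.
Per-hop propagation t_prop = 100/300000000 = 0.000333333 ms.
Pipeline fill: first packet needs 2·t_tx to clear all hops; remaining 135 packets each add one t_tx.
Total = (2+136-1)·t_tx + 2·t_prop = 137·0.301806 + 2·0.000333333 = 41.3 ms.

41.3 ms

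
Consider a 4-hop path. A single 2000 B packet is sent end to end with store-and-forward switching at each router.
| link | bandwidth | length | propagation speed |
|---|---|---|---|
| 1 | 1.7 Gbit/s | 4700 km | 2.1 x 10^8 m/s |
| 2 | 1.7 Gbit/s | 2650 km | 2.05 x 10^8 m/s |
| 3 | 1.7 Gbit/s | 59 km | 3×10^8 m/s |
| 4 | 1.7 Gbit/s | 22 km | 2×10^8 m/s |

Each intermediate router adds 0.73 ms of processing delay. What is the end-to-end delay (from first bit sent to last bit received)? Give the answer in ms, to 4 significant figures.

L = 2000 × 8 = 16000 bits.
Transmission delay per hop = L/R = 16000/1700000000 = 0.00941176 ms; 4 hops → 0.0376471 ms.
Propagation delays (d/s per hop): 22.381, 12.9268, 0.196667, 0.11 ms; sum = 35.6144 ms.
Processing at 3 router(s): 3 × 0.73 ms = 2.19 ms.
End-to-end = 37.84 ms.

37.84 ms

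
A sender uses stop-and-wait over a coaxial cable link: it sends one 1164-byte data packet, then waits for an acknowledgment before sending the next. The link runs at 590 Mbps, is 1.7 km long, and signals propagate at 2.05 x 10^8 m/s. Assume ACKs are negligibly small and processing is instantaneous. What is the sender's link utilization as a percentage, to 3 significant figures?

48.8 %

t_tx = L/R = 9312/590000000 = 1.57831e-05 s.
t_prop = 1700/2.05e+08 = 8.29268e-06 s; RTT = 1.65854e-05 s.
Cycle = t_tx + RTT = 3.23684e-05 s.
Utilization = t_tx / cycle = 1.57831e-05/3.23684e-05 = 48.8 %.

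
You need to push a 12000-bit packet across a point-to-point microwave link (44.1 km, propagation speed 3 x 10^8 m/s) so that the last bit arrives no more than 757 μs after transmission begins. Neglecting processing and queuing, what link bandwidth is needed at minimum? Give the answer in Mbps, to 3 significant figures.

Propagation delay = 44100 / 300000000 = 147 μs.
Transmission budget = 757 − 147 = 610 μs.
R ≥ L / t_tx = 12000 bits / 0.00061 s = 19.7 Mbps.

19.7 Mbps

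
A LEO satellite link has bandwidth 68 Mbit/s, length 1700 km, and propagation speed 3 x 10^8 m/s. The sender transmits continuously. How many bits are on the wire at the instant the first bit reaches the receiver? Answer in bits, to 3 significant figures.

Propagation delay = 1700000 / 300000000 = 0.00566667 s.
BDP = R × t_prop = 68000000 × 0.00566667 = 385333 bits.

385000 bits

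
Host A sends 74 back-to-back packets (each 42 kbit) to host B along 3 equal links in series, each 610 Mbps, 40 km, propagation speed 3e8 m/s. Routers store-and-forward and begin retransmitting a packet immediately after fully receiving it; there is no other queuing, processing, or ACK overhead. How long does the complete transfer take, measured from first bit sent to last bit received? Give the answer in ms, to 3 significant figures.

Per-hop transmission t_tx = L/R = 42000/610000000 = 0.0688525 ms.
Per-hop propagation t_prop = 40000/300000000 = 0.133333 ms.
Pipeline fill: first packet needs 3·t_tx to clear all hops; remaining 73 packets each add one t_tx.
Total = (3+74-1)·t_tx + 3·t_prop = 76·0.0688525 + 3·0.133333 = 5.63 ms.

5.63 ms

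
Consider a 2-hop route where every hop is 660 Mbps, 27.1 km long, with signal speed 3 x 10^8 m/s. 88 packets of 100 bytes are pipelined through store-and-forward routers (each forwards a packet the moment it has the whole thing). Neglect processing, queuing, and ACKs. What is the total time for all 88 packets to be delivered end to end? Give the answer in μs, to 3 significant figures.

289 μs

Per-hop transmission t_tx = L/R = 800/660000000 = 1.21212 μs.
Per-hop propagation t_prop = 27100/300000000 = 90.3333 μs.
Pipeline fill: first packet needs 2·t_tx to clear all hops; remaining 87 packets each add one t_tx.
Total = (2+88-1)·t_tx + 2·t_prop = 89·1.21212 + 2·90.3333 = 289 μs.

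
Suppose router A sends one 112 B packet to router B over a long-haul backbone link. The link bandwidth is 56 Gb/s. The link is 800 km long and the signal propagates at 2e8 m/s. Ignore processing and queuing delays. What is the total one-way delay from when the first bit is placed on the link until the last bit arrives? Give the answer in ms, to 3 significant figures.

4.00 ms

L = 112 × 8 = 896 bits.
Transmission delay = L/R = 896 / 56000000000 = 1.6e-05 ms.
Propagation delay = d/s = 800000 m / 200000000 m/s = 4 ms.
Total = 4.00 ms.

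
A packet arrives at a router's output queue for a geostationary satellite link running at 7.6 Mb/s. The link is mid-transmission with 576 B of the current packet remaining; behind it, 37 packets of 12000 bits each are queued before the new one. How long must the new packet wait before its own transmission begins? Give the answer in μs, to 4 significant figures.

59030 μs

Each queued packet: L/R = 12000/7600000 = 1578.95 μs.
37 queued → 58421.1 μs.
Plus remaining 4608 bits of current packet: 606.316 μs.
Queuing delay = 59030 μs.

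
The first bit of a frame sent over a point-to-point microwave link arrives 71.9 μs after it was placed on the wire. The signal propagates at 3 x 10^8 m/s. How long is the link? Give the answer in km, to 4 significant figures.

d = s × t_prop = 300000000 × 7.19e-05 = 21.57 km.

21.57 km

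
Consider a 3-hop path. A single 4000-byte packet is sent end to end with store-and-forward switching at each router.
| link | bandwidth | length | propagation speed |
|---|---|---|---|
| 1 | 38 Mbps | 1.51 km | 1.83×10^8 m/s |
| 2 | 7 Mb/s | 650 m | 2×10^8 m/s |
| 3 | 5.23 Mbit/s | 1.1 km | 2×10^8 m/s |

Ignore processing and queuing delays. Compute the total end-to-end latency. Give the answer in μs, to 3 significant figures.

11500 μs

L = 4000 × 8 = 32000 bits.
Transmission delays (L/R per hop): 842.105, 4571.43, 6118.55 μs; sum = 11532.1 μs.
Propagation delays (d/s per hop): 8.25137, 3.25, 5.5 μs; sum = 17.0014 μs.
End-to-end = 11500 μs.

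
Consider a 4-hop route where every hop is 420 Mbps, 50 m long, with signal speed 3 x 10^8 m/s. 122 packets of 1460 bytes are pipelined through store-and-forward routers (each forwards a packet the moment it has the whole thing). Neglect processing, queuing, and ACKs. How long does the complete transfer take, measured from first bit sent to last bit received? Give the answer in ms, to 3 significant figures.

Per-hop transmission t_tx = L/R = 11680/420000000 = 0.0278095 ms.
Per-hop propagation t_prop = 50/300000000 = 0.000166667 ms.
Pipeline fill: first packet needs 4·t_tx to clear all hops; remaining 121 packets each add one t_tx.
Total = (4+122-1)·t_tx + 4·t_prop = 125·0.0278095 + 4·0.000166667 = 3.48 ms.

3.48 ms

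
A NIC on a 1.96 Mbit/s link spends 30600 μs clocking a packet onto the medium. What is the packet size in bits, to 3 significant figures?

60000 bits

L = R × t_tx = 1960000 b/s × 0.0306 s = 59976 bits.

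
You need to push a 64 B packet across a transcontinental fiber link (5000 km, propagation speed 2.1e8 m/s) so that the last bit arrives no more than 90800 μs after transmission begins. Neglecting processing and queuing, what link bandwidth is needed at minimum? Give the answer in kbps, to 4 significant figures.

L = 512 bits.
Propagation delay = 5000000 / 210000000 = 23809.5 μs.
Transmission budget = 90800 − 23809.5 = 66990.5 μs.
R ≥ L / t_tx = 512 bits / 0.0669905 s = 7.643 kbps.

7.643 kbps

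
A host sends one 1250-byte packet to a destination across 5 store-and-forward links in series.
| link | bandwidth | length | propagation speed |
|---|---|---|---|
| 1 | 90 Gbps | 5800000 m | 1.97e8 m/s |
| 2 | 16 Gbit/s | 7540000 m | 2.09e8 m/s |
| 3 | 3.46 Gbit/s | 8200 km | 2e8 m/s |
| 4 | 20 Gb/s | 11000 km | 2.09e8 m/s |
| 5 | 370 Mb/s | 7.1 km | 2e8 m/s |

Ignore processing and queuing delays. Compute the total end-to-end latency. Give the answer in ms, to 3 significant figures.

159 ms

L = 1250 × 8 = 10000 bits.
Transmission delays (L/R per hop): 0.000111111, 0.000625, 0.00289017, 0.0005, 0.027027 ms; sum = 0.0311533 ms.
Propagation delays (d/s per hop): 29.4416, 36.0766, 41, 52.6316, 0.0355 ms; sum = 159.185 ms.
End-to-end = 159 ms.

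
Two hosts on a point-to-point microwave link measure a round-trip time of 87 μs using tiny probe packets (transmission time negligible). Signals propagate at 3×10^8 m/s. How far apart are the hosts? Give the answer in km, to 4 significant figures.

13.05 km

One-way propagation = RTT/2 = 43.5 μs.
d = s × t = 300000000 × 4.35e-05 = 13.05 km.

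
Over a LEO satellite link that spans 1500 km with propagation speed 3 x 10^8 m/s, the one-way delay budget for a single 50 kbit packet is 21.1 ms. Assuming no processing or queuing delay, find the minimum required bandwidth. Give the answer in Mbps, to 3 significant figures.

3.11 Mbps

Propagation delay = 1500000 / 300000000 = 5 ms.
Transmission budget = 21.1 − 5 = 16.1 ms.
R ≥ L / t_tx = 50000 bits / 0.0161 s = 3.11 Mbps.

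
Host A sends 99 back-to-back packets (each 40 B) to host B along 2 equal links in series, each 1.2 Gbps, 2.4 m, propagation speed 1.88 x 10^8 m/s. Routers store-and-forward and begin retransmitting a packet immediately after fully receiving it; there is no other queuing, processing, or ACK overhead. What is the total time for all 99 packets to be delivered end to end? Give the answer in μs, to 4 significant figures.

26.69 μs

Per-hop transmission t_tx = L/R = 320/1200000000 = 0.266667 μs.
Per-hop propagation t_prop = 2.4/188000000 = 0.012766 μs.
Pipeline fill: first packet needs 2·t_tx to clear all hops; remaining 98 packets each add one t_tx.
Total = (2+99-1)·t_tx + 2·t_prop = 100·0.266667 + 2·0.012766 = 26.69 μs.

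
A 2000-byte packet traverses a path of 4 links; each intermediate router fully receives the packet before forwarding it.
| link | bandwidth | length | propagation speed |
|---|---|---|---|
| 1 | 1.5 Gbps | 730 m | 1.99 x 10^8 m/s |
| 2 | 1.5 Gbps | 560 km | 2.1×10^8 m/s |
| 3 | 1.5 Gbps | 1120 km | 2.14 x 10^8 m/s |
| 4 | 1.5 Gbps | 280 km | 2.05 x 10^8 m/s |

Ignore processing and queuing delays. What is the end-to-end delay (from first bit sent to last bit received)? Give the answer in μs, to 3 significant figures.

9310 μs

L = 2000 × 8 = 16000 bits.
Transmission delay per hop = L/R = 16000/1500000000 = 10.6667 μs; 4 hops → 42.6667 μs.
Propagation delays (d/s per hop): 3.66834, 2666.67, 5233.64, 1365.85 μs; sum = 9269.83 μs.
End-to-end = 9310 μs.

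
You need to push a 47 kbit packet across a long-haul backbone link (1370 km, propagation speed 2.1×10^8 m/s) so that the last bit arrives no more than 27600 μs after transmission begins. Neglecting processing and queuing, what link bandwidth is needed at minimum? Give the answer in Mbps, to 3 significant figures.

Propagation delay = 1370000 / 210000000 = 6523.81 μs.
Transmission budget = 27600 − 6523.81 = 21076.2 μs.
R ≥ L / t_tx = 47000 bits / 0.0210762 s = 2.23 Mbps.

2.23 Mbps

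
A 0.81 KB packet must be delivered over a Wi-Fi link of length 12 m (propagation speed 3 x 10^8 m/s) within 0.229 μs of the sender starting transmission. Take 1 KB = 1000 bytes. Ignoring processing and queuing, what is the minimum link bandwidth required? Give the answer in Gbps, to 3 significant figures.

34.3 Gbps

L = 6480 bits.
Propagation delay = 12 / 300000000 = 0.04 μs.
Transmission budget = 0.229 − 0.04 = 0.189 μs.
R ≥ L / t_tx = 6480 bits / 1.89e-07 s = 34.3 Gbps.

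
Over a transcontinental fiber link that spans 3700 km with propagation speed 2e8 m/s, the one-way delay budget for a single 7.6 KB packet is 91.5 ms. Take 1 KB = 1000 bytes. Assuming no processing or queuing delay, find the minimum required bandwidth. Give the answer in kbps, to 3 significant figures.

L = 60800 bits.
Propagation delay = 3700000 / 200000000 = 18.5 ms.
Transmission budget = 91.5 − 18.5 = 73 ms.
R ≥ L / t_tx = 60800 bits / 0.073 s = 833 kbps.

833 kbps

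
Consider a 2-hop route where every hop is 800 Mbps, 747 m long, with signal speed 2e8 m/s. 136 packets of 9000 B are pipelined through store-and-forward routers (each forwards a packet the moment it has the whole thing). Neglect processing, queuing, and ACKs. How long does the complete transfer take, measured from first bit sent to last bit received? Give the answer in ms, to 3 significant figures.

12.3 ms

Per-hop transmission t_tx = L/R = 72000/800000000 = 0.09 ms.
Per-hop propagation t_prop = 747/200000000 = 0.003735 ms.
Pipeline fill: first packet needs 2·t_tx to clear all hops; remaining 135 packets each add one t_tx.
Total = (2+136-1)·t_tx + 2·t_prop = 137·0.09 + 2·0.003735 = 12.3 ms.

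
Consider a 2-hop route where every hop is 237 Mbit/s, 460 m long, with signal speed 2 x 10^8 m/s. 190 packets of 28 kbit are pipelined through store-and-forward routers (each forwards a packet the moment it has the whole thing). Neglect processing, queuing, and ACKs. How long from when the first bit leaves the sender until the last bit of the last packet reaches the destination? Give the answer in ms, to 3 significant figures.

Per-hop transmission t_tx = L/R = 28000/237000000 = 0.118143 ms.
Per-hop propagation t_prop = 460/200000000 = 0.0023 ms.
Pipeline fill: first packet needs 2·t_tx to clear all hops; remaining 189 packets each add one t_tx.
Total = (2+190-1)·t_tx + 2·t_prop = 191·0.118143 + 2·0.0023 = 22.6 ms.

22.6 ms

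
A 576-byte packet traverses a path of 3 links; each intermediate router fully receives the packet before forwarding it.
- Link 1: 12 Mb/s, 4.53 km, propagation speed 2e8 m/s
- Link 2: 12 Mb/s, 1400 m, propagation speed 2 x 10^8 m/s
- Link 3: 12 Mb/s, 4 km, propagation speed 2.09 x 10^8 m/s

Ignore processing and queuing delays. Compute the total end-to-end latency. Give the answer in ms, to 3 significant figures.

1.20 ms

L = 576 × 8 = 4608 bits.
Transmission delay per hop = L/R = 4608/12000000 = 0.384 ms; 3 hops → 1.152 ms.
Propagation delays (d/s per hop): 0.02265, 0.007, 0.0191388 ms; sum = 0.0487888 ms.
End-to-end = 1.20 ms.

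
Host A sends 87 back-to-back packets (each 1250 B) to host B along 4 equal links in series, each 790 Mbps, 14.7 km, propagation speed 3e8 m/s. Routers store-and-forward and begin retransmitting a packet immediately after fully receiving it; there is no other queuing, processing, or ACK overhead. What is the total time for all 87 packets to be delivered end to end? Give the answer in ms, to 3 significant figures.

1.34 ms

Per-hop transmission t_tx = L/R = 10000/790000000 = 0.0126582 ms.
Per-hop propagation t_prop = 14700/300000000 = 0.049 ms.
Pipeline fill: first packet needs 4·t_tx to clear all hops; remaining 86 packets each add one t_tx.
Total = (4+87-1)·t_tx + 4·t_prop = 90·0.0126582 + 4·0.049 = 1.34 ms.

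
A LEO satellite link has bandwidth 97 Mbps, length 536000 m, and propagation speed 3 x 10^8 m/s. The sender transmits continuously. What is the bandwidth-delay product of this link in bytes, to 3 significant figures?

21700 bytes

Propagation delay = 536000 / 300000000 = 0.00178667 s.
BDP = R × t_prop = 97000000 × 0.00178667 = 173307 bits.
In bytes: 173307/8 = 21700 bytes.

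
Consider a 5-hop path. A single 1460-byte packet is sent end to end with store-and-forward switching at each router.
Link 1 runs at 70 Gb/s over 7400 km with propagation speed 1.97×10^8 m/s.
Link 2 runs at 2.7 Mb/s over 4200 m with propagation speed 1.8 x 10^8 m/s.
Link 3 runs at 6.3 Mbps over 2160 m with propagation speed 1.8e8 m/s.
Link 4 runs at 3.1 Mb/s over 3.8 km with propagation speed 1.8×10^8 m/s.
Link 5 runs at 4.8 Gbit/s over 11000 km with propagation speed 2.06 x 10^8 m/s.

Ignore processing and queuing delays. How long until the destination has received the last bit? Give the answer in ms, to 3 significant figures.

L = 1460 × 8 = 11680 bits.
Transmission delays (L/R per hop): 0.000166857, 4.32593, 1.85397, 3.76774, 0.00243333 ms; sum = 9.95024 ms.
Propagation delays (d/s per hop): 37.5635, 0.0233333, 0.012, 0.0211111, 53.3981 ms; sum = 91.018 ms.
End-to-end = 101 ms.

101 ms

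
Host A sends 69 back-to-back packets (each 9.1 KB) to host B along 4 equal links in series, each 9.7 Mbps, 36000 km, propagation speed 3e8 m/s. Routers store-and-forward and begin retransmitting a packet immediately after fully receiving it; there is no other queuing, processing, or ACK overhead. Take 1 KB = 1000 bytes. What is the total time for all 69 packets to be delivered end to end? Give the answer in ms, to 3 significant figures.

1020 ms

Per-hop transmission t_tx = L/R = 72800/9700000 = 7.50515 ms.
Per-hop propagation t_prop = 36000000/300000000 = 120 ms.
Pipeline fill: first packet needs 4·t_tx to clear all hops; remaining 68 packets each add one t_tx.
Total = (4+69-1)·t_tx + 4·t_prop = 72·7.50515 + 4·120 = 1020 ms.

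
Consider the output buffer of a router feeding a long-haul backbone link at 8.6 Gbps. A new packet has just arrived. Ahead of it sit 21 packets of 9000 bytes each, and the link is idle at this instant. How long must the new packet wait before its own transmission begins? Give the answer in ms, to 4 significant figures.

Each queued packet: L/R = 72000/8600000000 = 0.00837209 ms.
21 queued → 0.175814 ms.
Queuing delay = 0.1758 ms.

0.1758 ms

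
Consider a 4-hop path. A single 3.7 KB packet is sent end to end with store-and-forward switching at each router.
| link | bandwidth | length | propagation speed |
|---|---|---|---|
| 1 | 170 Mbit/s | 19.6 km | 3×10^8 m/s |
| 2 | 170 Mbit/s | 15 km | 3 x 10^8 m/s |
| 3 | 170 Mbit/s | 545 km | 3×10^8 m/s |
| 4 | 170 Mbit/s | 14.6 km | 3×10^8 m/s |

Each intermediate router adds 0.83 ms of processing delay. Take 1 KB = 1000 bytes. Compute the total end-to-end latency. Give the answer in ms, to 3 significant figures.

5.17 ms

L = 29600 bits.
Transmission delay per hop = L/R = 29600/170000000 = 0.174118 ms; 4 hops → 0.696471 ms.
Propagation delays (d/s per hop): 0.0653333, 0.05, 1.81667, 0.0486667 ms; sum = 1.98067 ms.
Processing at 3 router(s): 3 × 0.83 ms = 2.49 ms.
End-to-end = 5.17 ms.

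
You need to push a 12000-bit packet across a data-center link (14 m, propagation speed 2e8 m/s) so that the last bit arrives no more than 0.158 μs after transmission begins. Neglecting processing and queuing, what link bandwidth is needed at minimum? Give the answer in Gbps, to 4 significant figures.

Propagation delay = 14 / 200000000 = 0.07 μs.
Transmission budget = 0.158 − 0.07 = 0.088 μs.
R ≥ L / t_tx = 12000 bits / 8.8e-08 s = 136.4 Gbps.

136.4 Gbps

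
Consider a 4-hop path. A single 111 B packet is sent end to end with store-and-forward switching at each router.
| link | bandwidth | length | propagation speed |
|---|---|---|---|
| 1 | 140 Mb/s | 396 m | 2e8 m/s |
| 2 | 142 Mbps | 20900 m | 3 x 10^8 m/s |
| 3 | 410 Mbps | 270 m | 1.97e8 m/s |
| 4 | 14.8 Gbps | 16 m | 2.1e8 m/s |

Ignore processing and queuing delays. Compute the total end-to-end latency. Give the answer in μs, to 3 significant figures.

87.9 μs

L = 111 × 8 = 888 bits.
Transmission delays (L/R per hop): 6.34286, 6.25352, 2.16585, 0.06 μs; sum = 14.8222 μs.
Propagation delays (d/s per hop): 1.98, 69.6667, 1.37056, 0.0761905 μs; sum = 73.0934 μs.
End-to-end = 87.9 μs.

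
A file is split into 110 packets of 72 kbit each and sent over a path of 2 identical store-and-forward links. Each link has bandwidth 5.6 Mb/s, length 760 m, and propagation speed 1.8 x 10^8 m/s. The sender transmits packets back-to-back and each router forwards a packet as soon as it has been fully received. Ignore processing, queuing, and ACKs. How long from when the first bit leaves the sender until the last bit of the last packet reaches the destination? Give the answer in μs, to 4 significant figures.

1427000 μs

Per-hop transmission t_tx = L/R = 72000/5600000 = 12857.1 μs.
Per-hop propagation t_prop = 760/180000000 = 4.22222 μs.
Pipeline fill: first packet needs 2·t_tx to clear all hops; remaining 109 packets each add one t_tx.
Total = (2+110-1)·t_tx + 2·t_prop = 111·12857.1 + 2·4.22222 = 1427000 μs.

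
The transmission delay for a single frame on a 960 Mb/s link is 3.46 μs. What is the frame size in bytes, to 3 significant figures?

415 bytes

L = R × t_tx = 960000000 b/s × 3.46e-06 s = 3321.6 bits.
In bytes: 3321.6 / 8 = 415 bytes.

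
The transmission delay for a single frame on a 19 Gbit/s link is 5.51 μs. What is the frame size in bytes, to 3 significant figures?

L = R × t_tx = 19000000000 b/s × 5.51e-06 s = 104690 bits.
In bytes: 104690 / 8 = 13100 bytes.

13100 bytes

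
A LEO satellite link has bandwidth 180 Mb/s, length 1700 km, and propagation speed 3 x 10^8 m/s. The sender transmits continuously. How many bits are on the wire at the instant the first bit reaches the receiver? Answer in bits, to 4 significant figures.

1020000 bits

Propagation delay = 1700000 / 300000000 = 0.00566667 s.
BDP = R × t_prop = 180000000 × 0.00566667 = 1020000 bits.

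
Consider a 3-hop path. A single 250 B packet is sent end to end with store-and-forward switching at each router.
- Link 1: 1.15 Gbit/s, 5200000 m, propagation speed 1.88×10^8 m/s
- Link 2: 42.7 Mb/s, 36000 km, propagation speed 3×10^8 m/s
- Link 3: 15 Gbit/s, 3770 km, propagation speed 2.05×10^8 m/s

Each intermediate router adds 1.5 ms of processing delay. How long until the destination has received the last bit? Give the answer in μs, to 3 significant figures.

L = 250 × 8 = 2000 bits.
Transmission delays (L/R per hop): 1.73913, 46.8384, 0.133333 μs; sum = 48.7109 μs.
Propagation delays (d/s per hop): 27659.6, 120000, 18390.2 μs; sum = 166050 μs.
Processing at 2 router(s): 2 × 1.5 ms = 3000 μs.
End-to-end = 169000 μs.

169000 μs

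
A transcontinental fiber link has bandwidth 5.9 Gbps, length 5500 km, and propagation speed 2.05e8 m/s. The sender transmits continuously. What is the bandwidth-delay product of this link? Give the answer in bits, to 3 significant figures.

Propagation delay = 5500000 / 2.05e+08 = 0.0268293 s.
BDP = R × t_prop = 5900000000 × 0.0268293 = 158293000 bits.

158000000 bits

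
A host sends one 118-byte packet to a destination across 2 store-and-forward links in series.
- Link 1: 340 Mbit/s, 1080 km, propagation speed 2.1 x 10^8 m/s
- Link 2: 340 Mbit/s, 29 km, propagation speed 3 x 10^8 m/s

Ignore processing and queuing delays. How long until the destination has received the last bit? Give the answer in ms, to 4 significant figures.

5.245 ms

L = 118 × 8 = 944 bits.
Transmission delay per hop = L/R = 944/340000000 = 0.00277647 ms; 2 hops → 0.00555294 ms.
Propagation delays (d/s per hop): 5.14286, 0.0966667 ms; sum = 5.23952 ms.
End-to-end = 5.245 ms.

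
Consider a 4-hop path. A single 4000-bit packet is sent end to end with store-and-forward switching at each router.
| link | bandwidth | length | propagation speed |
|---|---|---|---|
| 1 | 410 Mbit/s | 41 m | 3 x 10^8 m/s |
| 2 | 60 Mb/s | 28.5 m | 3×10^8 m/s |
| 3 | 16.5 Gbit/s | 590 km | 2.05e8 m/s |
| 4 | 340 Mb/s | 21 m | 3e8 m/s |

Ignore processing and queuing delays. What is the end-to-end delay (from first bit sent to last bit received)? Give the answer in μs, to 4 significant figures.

2967 μs

Transmission delays (L/R per hop): 9.7561, 66.6667, 0.242424, 11.7647 μs; sum = 88.4299 μs.
Propagation delays (d/s per hop): 0.136667, 0.095, 2878.05, 0.07 μs; sum = 2878.35 μs.
End-to-end = 2967 μs.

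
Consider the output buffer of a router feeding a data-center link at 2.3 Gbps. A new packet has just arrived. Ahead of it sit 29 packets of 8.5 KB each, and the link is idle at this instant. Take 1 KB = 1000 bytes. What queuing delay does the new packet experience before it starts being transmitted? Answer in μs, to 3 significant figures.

Each queued packet: L/R = 68000/2300000000 = 29.5652 μs.
29 queued → 857.391 μs.
Queuing delay = 857 μs.

857 μs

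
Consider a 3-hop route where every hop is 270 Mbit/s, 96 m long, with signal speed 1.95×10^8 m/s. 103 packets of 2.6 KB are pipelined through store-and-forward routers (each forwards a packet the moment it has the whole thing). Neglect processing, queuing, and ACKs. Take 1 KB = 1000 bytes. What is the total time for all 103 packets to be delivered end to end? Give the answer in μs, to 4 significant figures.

8090 μs

Per-hop transmission t_tx = L/R = 20800/270000000 = 77.037 μs.
Per-hop propagation t_prop = 96/195000000 = 0.492308 μs.
Pipeline fill: first packet needs 3·t_tx to clear all hops; remaining 102 packets each add one t_tx.
Total = (3+103-1)·t_tx + 3·t_prop = 105·77.037 + 3·0.492308 = 8090 μs.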